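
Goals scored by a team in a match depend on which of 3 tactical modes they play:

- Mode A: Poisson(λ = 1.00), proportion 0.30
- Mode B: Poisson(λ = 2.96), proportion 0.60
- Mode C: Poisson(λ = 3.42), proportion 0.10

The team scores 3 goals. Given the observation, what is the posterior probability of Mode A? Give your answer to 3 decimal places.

0.105

Posterior ∝ prior × likelihood, so P(k | x) ∝ π_k f_k(x); normalise over all components.
Component likelihoods at x = 3 goals:
  L_A = e^(−1.00)·1.00^3/3! = 0.0613132
  L_B = e^(−2.96)·2.96^3/3! = 0.223982
  L_C = e^(−3.42)·3.42^3/3! = 0.218092
Weight by the priors:
  π_A·L_A = 0.30 × 0.0613132 = 0.018394
  π_B·L_B = 0.60 × 0.223982 = 0.134389
  π_C·L_C = 0.10 × 0.218092 = 0.0218092
Denominator: 0.018394 + 0.134389 + 0.0218092 = 0.174592
So the posterior for Mode A is 0.018394 / 0.174592 ≈ 0.105.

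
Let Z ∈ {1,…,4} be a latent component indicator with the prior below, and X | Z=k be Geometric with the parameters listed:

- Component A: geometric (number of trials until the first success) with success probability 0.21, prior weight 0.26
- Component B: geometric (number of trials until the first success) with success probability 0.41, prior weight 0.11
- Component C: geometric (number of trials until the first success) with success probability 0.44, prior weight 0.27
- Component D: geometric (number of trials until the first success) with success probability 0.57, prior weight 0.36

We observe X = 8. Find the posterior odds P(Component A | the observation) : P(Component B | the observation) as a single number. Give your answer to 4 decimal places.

9.3420

The posterior odds equal the prior odds times the likelihood ratio: (w_i/w_j)·(f_i(x)/f_j(x)).
Evaluate each component's likelihood at the observed value:
  p_A = 0.21·(1−0.21)^7 = 0.21·0.192039 = 0.0403282
  p_B = 0.41·(1−0.41)^7 = 0.41·0.0248865 = 0.0102035
  p_C = 0.44·(1−0.44)^7 = 0.44·0.0172709 = 0.00759922
  p_D = 0.57·(1−0.57)^7 = 0.57·0.00271819 = 0.00154937
Odds = (0.26/0.11) × (0.0403282/0.0102035) = 2.36364 × 3.9524 ≈ 9.3420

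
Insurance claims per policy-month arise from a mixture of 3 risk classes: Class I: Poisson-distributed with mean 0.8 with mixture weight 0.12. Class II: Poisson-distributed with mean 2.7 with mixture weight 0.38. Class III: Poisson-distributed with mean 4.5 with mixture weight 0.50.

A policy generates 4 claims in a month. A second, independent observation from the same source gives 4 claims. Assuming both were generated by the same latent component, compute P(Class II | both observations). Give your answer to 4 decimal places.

P(component k | x) = π_k·f_k(x) / marginal(x), where marginal(x) = Σ_j π_j·f_j(x).
Since both observations come from the same component, the likelihood for component k is f_k(x₁)·f_k(x₂).
  p_I = [0.00766855] × [0.00766855] = 5.88066e-05
  p_II = [0.148816] × [0.148816] = 0.0221461
  p_III = [0.189808] × [0.189808] = 0.0360269
Prior × likelihood for each component:
  π_I·p_I = 0.12 × 5.88066e-05 = 7.05679e-06
  π_II·p_II = 0.38 × 0.0221461 = 0.00841552
  π_III·p_III = 0.50 × 0.0360269 = 0.0180135
Denominator: 7.05679e-06 + 0.00841552 + 0.0180135 = 0.026436
P(Class II | x₁,x₂) ≈ 0.3183

0.3183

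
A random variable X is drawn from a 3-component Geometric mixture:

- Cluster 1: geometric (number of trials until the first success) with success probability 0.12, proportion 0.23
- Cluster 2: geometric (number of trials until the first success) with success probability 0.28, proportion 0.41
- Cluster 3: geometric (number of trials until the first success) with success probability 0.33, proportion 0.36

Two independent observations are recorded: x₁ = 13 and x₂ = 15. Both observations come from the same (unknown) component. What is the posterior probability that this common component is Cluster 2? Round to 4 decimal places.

Posterior ∝ prior × likelihood, so P(k | x) ∝ π_k f_k(x); normalise over all components.
Since both observations come from the same component, the likelihood for component k is f_k(x₁)·f_k(x₂).
  f_1 = [0.0258805] × [0.0200419] = 0.000518695
  f_2 = [0.00543435] × [0.00281717] = 1.53095e-05
  f_3 = [0.0027003] × [0.00121216] = 3.2732e-06
Weight by the priors:
  π_1·f_1 = 0.23 × 0.000518695 = 0.0001193
  π_2·f_2 = 0.41 × 1.53095e-05 = 6.27689e-06
  π_3·f_3 = 0.36 × 3.2732e-06 = 1.17835e-06
Normaliser: 0.0001193 + 6.27689e-06 + 1.17835e-06 = 0.000126755
So the posterior for Cluster 2 is 6.27689e-06 / 0.000126755 ≈ 0.0495.

0.0495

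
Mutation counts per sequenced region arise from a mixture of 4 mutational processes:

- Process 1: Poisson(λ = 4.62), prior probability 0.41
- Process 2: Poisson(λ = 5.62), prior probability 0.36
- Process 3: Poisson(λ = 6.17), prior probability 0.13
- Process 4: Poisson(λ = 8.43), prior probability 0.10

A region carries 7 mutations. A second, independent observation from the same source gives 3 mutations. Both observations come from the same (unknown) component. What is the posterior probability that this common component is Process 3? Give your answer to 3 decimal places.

By Bayes' theorem, P(k | x) = P(Z=k) f_k(x) / Σ_j P(Z=j) f_j(x).
Since both observations come from the same component, the likelihood for component k is f_k(x₁)·f_k(x₂).
  L_1 = [0.0878259] × [0.161933] = 0.0142219
  L_2 = [0.127347] × [0.107232] = 0.0136556
  L_3 = [0.141244] × [0.0818667] = 0.0115631
  L_4 = [0.130997] × [0.0217886] = 0.00285423
Prior × likelihood for each component:
  P(Z=1)·L_1 = 0.41 × 0.0142219 = 0.00583097
  P(Z=2)·L_2 = 0.36 × 0.0136556 = 0.00491602
  P(Z=3)·L_3 = 0.13 × 0.0115631 = 0.00150321
  P(Z=4)·L_4 = 0.10 × 0.00285423 = 0.000285423
Sum: 0.00583097 + 0.00491602 + 0.00150321 + 0.000285423 = 0.0125356
So the posterior for Process 3 is 0.00150321 / 0.0125356 ≈ 0.120.

0.120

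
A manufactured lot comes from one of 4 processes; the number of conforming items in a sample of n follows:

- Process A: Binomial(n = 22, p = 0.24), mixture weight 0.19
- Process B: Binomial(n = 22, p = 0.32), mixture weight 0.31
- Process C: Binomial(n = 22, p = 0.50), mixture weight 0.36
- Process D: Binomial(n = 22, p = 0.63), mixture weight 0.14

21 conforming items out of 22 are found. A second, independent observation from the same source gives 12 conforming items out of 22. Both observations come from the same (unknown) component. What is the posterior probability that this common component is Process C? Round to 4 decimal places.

Posterior ∝ prior × likelihood, so P(k | x) ∝ w_k f_k(x); normalise over all components.
Since both observations come from the same component, the likelihood for component k is f_k(x₁)·f_k(x₂).
  L_A = [C(22,21)·0.24^21·0.76^1 = 22·9.64797e-14·0.76 = 1.61314e-12] × [0.00151823] = 2.44912e-15
  L_B = [C(22,21)·0.32^21·0.68^1 = 22·4.05648e-11·0.68 = 6.0685e-10] × [0.01576] = 9.56393e-12
  L_C = [C(22,21)·0.50^21·0.50^1 = 22·4.76837e-07·0.5 = 5.24521e-06] × [0.154172] = 8.08667e-07
  L_D = [C(22,21)·0.63^21·0.37^1 = 22·6.11155e-05·0.37 = 0.00049748] × [0.121554] = 6.04709e-05
Weight by the priors:
  w_A·L_A = 0.19 × 2.44912e-15 = 4.65332e-16
  w_B·L_B = 0.31 × 9.56393e-12 = 2.96482e-12
  w_C·L_C = 0.36 × 8.08667e-07 = 2.9112e-07
  w_D·L_D = 0.14 × 6.04709e-05 = 8.46592e-06
Evidence: 4.65332e-16 + 2.96482e-12 + 2.9112e-07 + 8.46592e-06 = 8.75705e-06
So the posterior for Process C is 2.9112e-07 / 8.75705e-06 ≈ 0.0332.

0.0332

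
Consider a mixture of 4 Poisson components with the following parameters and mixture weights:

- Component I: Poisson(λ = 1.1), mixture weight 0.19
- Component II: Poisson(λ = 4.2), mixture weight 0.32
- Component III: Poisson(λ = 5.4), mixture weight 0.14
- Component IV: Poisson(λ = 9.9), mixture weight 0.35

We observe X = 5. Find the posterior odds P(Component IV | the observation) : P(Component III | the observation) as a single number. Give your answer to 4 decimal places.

0.5752

Posterior odds = (w_i f_i(x)) / (w_j f_j(x)); the normalising sum cancels.
Component likelihoods at x = 5:
  L_I = 0.00446744
  L_II = 0.163316
  L_III = 0.172821
  L_IV = 0.039763
Posterior odds = (w_IV·L_IV) / (w_III·L_III) = (0.35·0.039763) / (0.14·0.172821) = 0.0139171 / 0.024195 ≈ 0.5752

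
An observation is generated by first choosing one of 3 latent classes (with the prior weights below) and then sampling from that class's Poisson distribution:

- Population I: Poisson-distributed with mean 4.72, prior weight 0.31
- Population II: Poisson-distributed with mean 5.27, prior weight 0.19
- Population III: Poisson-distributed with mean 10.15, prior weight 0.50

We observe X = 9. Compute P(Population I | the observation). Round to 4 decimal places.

Apply Bayes' rule: the posterior for each component is proportional to its prior times its likelihood at x.
Poisson probabilities:
  f_I = 0.0285657
  f_II = 0.0444427
  f_III = 0.123124
Weight by the priors:
  π_I·f_I = 0.31 × 0.0285657 = 0.00885537
  π_II·f_II = 0.19 × 0.0444427 = 0.00844412
  π_III·f_III = 0.50 × 0.123124 = 0.0615619
Marginal: 0.00885537 + 0.00844412 + 0.0615619 = 0.0788614
So the posterior for Population I is 0.00885537 / 0.0788614 ≈ 0.1123.

0.1123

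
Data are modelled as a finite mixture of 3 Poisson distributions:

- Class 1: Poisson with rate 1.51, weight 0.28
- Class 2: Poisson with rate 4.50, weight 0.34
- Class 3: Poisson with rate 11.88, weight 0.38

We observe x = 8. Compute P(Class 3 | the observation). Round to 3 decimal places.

0.621

Posterior ∝ prior × likelihood, so P(k | x) ∝ π_k f_k(x); normalise over all components.
Poisson probabilities:
  p_1 = 0.000148085
  p_2 = 0.0463292
  p_3 = 0.0681699
Weight by the priors:
  π_1·p_1 = 0.28 × 0.000148085 = 4.14637e-05
  π_2·p_2 = 0.34 × 0.0463292 = 0.0157519
  π_3·p_3 = 0.38 × 0.0681699 = 0.0259046
Evidence: 4.14637e-05 + 0.0157519 + 0.0259046 = 0.0416979
P(Class 3 | 8) = 0.0259046 / 0.0416979 ≈ 0.621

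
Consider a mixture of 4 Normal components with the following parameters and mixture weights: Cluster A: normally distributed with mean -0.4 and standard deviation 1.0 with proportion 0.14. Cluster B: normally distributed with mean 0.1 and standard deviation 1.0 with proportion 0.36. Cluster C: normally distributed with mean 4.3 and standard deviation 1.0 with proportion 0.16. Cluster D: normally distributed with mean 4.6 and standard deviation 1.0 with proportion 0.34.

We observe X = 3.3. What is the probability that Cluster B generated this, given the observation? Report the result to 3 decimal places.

0.009

Posterior ∝ prior × likelihood, so P(k | x) ∝ w_k f_k(x); normalise over all components.
Normal densities:
  L_A = (1/(1.0·√(2π)))·exp(−(3.3−-0.4)²/(2·1.0²)) = 0.398942·exp(-6.84500) = 0.00042478
  L_B = (1/(1.0·√(2π)))·exp(−(3.3−0.1)²/(2·1.0²)) = 0.398942·exp(-5.12000) = 0.00238409
  L_C = (1/(1.0·√(2π)))·exp(−(3.3−4.3)²/(2·1.0²)) = 0.398942·exp(-0.50000) = 0.241971
  L_D = (1/(1.0·√(2π)))·exp(−(3.3−4.6)²/(2·1.0²)) = 0.398942·exp(-0.84500) = 0.171369
Unnormalised posteriors:
  w_A·L_A = 0.14 × 0.00042478 = 5.94692e-05
  w_B·L_B = 0.36 × 0.00238409 = 0.000858272
  w_C·L_C = 0.16 × 0.241971 = 0.0387153
  w_D·L_D = 0.34 × 0.171369 = 0.0582653
Sum: 5.94692e-05 + 0.000858272 + 0.0387153 + 0.0582653 = 0.0978984
So the posterior for Cluster B is 0.000858272 / 0.0978984 ≈ 0.009.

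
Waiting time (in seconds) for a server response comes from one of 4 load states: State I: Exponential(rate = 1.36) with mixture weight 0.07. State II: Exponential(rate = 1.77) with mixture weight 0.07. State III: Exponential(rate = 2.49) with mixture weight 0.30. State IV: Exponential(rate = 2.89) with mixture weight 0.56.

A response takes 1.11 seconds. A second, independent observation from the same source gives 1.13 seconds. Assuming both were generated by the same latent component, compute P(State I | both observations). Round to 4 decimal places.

P(component k | x) = π_k·f_k(x) / marginal(x), where marginal(x) = Σ_j π_j·f_j(x).
Since both observations come from the same component, the likelihood for component k is f_k(x₁)·f_k(x₂).
  f_I = [1.36·e^(−1.36·1.11) = 1.36·e^(−1.5096) = 0.300558] × [0.292493] = 0.087911
  f_II = [1.77·e^(−1.77·1.11) = 1.77·e^(−1.9647) = 0.24815] × [0.239519] = 0.0594368
  f_III = [2.49·e^(−2.49·1.11) = 2.49·e^(−2.7639) = 0.156983] × [0.149357] = 0.0234465
  f_IV = [2.89·e^(−2.89·1.11) = 2.89·e^(−3.2079) = 0.116876] × [0.110312] = 0.0128928
Prior × likelihood for each component:
  π_I·f_I = 0.07 × 0.087911 = 0.00615377
  π_II·f_II = 0.07 × 0.0594368 = 0.00416058
  π_III·f_III = 0.30 × 0.0234465 = 0.00703395
  π_IV·f_IV = 0.56 × 0.0128928 = 0.00721996
Normaliser: 0.00615377 + 0.00416058 + 0.00703395 + 0.00721996 = 0.0245683
P(State I | data) ≈ 0.2505

0.2505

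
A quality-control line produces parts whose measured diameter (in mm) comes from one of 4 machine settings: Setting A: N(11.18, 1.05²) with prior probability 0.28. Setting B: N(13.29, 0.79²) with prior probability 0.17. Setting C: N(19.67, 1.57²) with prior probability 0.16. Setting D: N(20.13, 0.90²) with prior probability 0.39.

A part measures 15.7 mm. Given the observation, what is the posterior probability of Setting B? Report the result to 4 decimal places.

0.3284

Apply Bayes' rule: the posterior for each component is proportional to its prior times its likelihood at x.
Evaluate each component's likelihood at the observed value:
  L_A = 3.59559e-05
  L_B = 0.00481318
  L_C = 0.0103882
  L_D = 2.42977e-06
Weight by the priors:
  P(Z=A)·L_A = 0.28 × 3.59559e-05 = 1.00677e-05
  P(Z=B)·L_B = 0.17 × 0.00481318 = 0.000818241
  P(Z=C)·L_C = 0.16 × 0.0103882 = 0.00166212
  P(Z=D)·L_D = 0.39 × 2.42977e-06 = 9.4761e-07
Marginal: 1.00677e-05 + 0.000818241 + 0.00166212 + 9.4761e-07 = 0.00249137
P(Setting B | the observation) ≈ 0.3284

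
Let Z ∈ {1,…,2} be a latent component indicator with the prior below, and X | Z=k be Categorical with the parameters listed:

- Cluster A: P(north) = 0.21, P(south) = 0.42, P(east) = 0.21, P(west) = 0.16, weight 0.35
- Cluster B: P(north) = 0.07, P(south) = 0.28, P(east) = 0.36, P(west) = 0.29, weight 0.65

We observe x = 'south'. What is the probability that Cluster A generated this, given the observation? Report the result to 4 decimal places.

0.4468

By Bayes' theorem, P(k | x) = π_k f_k(x) / Σ_j π_j f_j(x).
Evaluate each component's likelihood at the observed value:
  p_A = P(south | comp) = 0.42
  p_B = P(south | comp) = 0.28
Weight by the priors:
  π_A·p_A = 0.35 × 0.42 = 0.147
  π_B·p_B = 0.65 × 0.28 = 0.182
Sum: 0.147 + 0.182 = 0.329
P(Cluster A | the observation) = 0.147 / 0.329 ≈ 0.4468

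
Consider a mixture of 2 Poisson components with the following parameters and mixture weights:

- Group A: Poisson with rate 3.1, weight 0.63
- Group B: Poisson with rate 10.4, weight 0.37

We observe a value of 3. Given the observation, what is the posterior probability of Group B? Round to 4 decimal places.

0.0148

By Bayes' theorem, P(k | x) = π_k f_k(x) / Σ_j π_j f_j(x).
Poisson probabilities:
  p_A = 0.223677
  p_B = 0.0057054
Multiply by the mixture weights:
  π_A·p_A = 0.63 × 0.223677 = 0.140916
  π_B·p_B = 0.37 × 0.0057054 = 0.002111
Evidence: 0.140916 + 0.002111 = 0.143027
So the posterior for Group B is 0.002111 / 0.143027 ≈ 0.0148.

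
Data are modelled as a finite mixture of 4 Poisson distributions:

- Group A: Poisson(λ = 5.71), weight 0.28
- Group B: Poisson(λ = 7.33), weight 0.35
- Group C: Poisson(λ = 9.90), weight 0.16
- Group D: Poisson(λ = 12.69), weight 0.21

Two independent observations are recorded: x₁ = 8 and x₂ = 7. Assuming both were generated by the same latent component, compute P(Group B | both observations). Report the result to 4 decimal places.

0.5633

Apply Bayes' rule: the posterior for each component is proportional to its prior times its likelihood at x.
Since both observations come from the same component, the likelihood for component k is f_k(x₁)·f_k(x₂).
  f_A = [0.0928425] × [0.130077] = 0.0120767
  f_B = [0.135498] × [0.147883] = 0.0200379
  f_C = [0.114827] × [0.0927898] = 0.0106548
  f_D = [0.0514015] × [0.0324044] = 0.00166563
Weight by the priors:
  π_A·f_A = 0.28 × 0.0120767 = 0.00338147
  π_B·f_B = 0.35 × 0.0200379 = 0.00701325
  π_C·f_C = 0.16 × 0.0106548 = 0.00170477
  π_D·f_D = 0.21 × 0.00166563 = 0.000349783
Denominator: 0.00338147 + 0.00701325 + 0.00170477 + 0.000349783 = 0.0124493
Responsibility of Group B: 0.00701325 / 0.0124493 ≈ 0.5633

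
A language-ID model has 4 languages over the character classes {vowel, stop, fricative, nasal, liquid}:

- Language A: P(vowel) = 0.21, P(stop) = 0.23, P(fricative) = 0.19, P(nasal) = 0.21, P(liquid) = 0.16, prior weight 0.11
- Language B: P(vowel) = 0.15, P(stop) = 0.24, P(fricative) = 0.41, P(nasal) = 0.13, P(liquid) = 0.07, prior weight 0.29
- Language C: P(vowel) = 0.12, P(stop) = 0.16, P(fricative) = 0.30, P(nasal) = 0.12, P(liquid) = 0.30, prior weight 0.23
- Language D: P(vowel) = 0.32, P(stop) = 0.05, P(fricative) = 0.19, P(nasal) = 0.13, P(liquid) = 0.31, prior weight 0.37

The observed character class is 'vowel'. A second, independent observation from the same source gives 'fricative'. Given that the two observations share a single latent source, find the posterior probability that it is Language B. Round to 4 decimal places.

Posterior ∝ prior × likelihood, so P(k | x) ∝ w_k f_k(x); normalise over all components.
Since both observations come from the same component, the likelihood for component k is f_k(x₁)·f_k(x₂).
  f_A = [P(vowel | comp) = 0.21] × [0.19] = 0.0399
  f_B = [P(vowel | comp) = 0.15] × [0.41] = 0.0615
  f_C = [P(vowel | comp) = 0.12] × [0.3] = 0.036
  f_D = [P(vowel | comp) = 0.32] × [0.19] = 0.0608
Weight by the priors:
  w_A·f_A = 0.11 × 0.0399 = 0.004389
  w_B·f_B = 0.29 × 0.0615 = 0.017835
  w_C·f_C = 0.23 × 0.036 = 0.00828
  w_D·f_D = 0.37 × 0.0608 = 0.022496
Evidence: 0.004389 + 0.017835 + 0.00828 + 0.022496 = 0.053
Responsibility of Language B: 0.017835 / 0.053 ≈ 0.3365

0.3365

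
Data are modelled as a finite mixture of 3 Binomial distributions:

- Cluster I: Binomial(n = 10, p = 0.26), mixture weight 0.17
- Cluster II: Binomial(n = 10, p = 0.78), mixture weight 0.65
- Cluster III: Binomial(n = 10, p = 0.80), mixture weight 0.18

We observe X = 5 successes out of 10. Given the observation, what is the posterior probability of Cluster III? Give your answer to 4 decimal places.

The responsibility of component k is w_k f_k(x) divided by Σ_j w_j f_j(x).
Component likelihoods at x = 5 successes out of 10:
  L_I = 0.0664394
  L_II = 0.0374962
  L_III = 0.0264241
Prior × likelihood for each component:
  w_I·L_I = 0.17 × 0.0664394 = 0.0112947
  w_II·L_II = 0.65 × 0.0374962 = 0.0243725
  w_III·L_III = 0.18 × 0.0264241 = 0.00475634
Normaliser: 0.0112947 + 0.0243725 + 0.00475634 = 0.0404236
P(Cluster III | data) ≈ 0.1177

0.1177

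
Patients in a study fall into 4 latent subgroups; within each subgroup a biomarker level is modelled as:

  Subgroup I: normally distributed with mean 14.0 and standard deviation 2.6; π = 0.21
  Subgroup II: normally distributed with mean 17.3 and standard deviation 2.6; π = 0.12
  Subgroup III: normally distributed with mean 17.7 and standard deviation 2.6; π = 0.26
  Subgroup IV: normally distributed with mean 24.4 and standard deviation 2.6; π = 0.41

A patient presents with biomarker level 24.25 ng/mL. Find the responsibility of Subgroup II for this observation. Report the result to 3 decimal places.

By Bayes' theorem, P(k | x) = w_k f_k(x) / Σ_j w_j f_j(x).
Evaluate each component's likelihood at the observed value:
  f_I = (1/(2.6·√(2π)))·exp(−(24.25−14.0)²/(2·2.6²)) = 0.153439·exp(-7.77089) = 6.47262e-05
  f_II = (1/(2.6·√(2π)))·exp(−(24.25−17.3)²/(2·2.6²)) = 0.153439·exp(-3.57267) = 0.0043087
  f_III = (1/(2.6·√(2π)))·exp(−(24.25−17.7)²/(2·2.6²)) = 0.153439·exp(-3.17326) = 0.00642402
  f_IV = (1/(2.6·√(2π)))·exp(−(24.25−24.4)²/(2·2.6²)) = 0.153439·exp(-0.00166) = 0.153184
Weight by the priors:
  w_I·f_I = 0.21 × 6.47262e-05 = 1.35925e-05
  w_II·f_II = 0.12 × 0.0043087 = 0.000517043
  w_III·f_III = 0.26 × 0.00642402 = 0.00167024
  w_IV·f_IV = 0.41 × 0.153184 = 0.0628055
Sum: 1.35925e-05 + 0.000517043 + 0.00167024 + 0.0628055 = 0.0650064
Responsibility of Subgroup II: 0.000517043 / 0.0650064 ≈ 0.008

0.008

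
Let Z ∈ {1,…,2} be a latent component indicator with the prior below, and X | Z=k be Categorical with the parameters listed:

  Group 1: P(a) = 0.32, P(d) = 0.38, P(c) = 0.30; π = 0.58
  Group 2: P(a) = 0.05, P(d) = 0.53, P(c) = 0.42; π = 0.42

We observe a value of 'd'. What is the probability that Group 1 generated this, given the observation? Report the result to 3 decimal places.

The responsibility of component k is π_k f_k(x) divided by Σ_j π_j f_j(x).
Evaluate each component's likelihood at the observed value:
  f_1 = P(d | comp) = 0.38
  f_2 = P(d | comp) = 0.53
Weight by the priors:
  π_1·f_1 = 0.58 × 0.38 = 0.2204
  π_2·f_2 = 0.42 × 0.53 = 0.2226
Sum: 0.2204 + 0.2226 = 0.443
So the posterior for Group 1 is 0.2204 / 0.443 ≈ 0.498.

0.498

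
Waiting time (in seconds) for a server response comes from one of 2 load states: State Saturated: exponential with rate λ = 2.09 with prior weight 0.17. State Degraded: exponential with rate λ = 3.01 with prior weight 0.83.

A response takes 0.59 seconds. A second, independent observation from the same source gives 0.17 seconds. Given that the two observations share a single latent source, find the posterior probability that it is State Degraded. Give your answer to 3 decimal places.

The responsibility of component k is π_k f_k(x) divided by Σ_j π_j f_j(x).
Since both observations come from the same component, the likelihood for component k is f_k(x₁)·f_k(x₂).
  L_Saturated = [2.09·e^(−2.09·0.59) = 2.09·e^(−1.2331) = 0.609001] × [1.46501] = 0.892194
  L_Degraded = [3.01·e^(−3.01·0.59) = 3.01·e^(−1.7759) = 0.509686] × [1.80442] = 0.919689
Prior × likelihood for each component:
  π_Saturated·L_Saturated = 0.17 × 0.892194 = 0.151673
  π_Degraded·L_Degraded = 0.83 × 0.919689 = 0.763342
Sum: 0.151673 + 0.763342 = 0.915015
Responsibility of State Degraded: 0.763342 / 0.915015 ≈ 0.834

0.834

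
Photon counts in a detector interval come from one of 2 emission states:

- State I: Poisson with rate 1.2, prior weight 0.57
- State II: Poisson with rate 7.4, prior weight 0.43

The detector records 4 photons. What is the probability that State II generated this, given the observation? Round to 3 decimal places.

0.689

Posterior ∝ prior × likelihood, so P(k | x) ∝ P(Z=k) f_k(x); normalise over all components.
Evaluate each component's likelihood at the observed value:
  L_I = e^(−1.2)·1.2^4/4! = 0.0260232
  L_II = e^(−7.4)·7.4^4/4! = 0.0763724
Prior × likelihood for each component:
  P(Z=I)·L_I = 0.57 × 0.0260232 = 0.0148332
  P(Z=II)·L_II = 0.43 × 0.0763724 = 0.0328401
Evidence: 0.0148332 + 0.0328401 = 0.0476733
So the posterior for State II is 0.0328401 / 0.0476733 ≈ 0.689.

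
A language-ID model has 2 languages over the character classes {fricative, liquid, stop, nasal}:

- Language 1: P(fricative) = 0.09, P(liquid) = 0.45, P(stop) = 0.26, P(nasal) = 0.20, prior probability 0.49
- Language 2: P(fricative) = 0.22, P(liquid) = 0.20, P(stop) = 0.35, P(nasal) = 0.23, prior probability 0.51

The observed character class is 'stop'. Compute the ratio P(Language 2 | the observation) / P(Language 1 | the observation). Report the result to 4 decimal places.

Only the two components matter; the odds are (P(Z=i) f_i(x)) / (P(Z=j) f_j(x)).
Evaluate each component's likelihood at the observed value:
  L_1 = 0.26
  L_2 = 0.35
0.1785 / 0.1274 ≈ 1.4011

1.4011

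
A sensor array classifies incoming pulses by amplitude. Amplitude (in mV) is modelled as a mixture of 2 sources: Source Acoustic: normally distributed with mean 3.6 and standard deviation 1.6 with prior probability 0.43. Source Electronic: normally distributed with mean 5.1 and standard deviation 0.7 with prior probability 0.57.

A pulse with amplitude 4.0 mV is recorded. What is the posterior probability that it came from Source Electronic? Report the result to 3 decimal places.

0.476

By Bayes' theorem, P(k | x) = π_k f_k(x) / Σ_j π_j f_j(x).
Normal densities:
  f_Acoustic = 0.241668
  f_Electronic = 0.165803
Multiply by the mixture weights:
  π_Acoustic·f_Acoustic = 0.43 × 0.241668 = 0.103917
  π_Electronic·f_Electronic = 0.57 × 0.165803 = 0.0945075
Sum: 0.103917 + 0.0945075 = 0.198425
So the posterior for Source Electronic is 0.0945075 / 0.198425 ≈ 0.476.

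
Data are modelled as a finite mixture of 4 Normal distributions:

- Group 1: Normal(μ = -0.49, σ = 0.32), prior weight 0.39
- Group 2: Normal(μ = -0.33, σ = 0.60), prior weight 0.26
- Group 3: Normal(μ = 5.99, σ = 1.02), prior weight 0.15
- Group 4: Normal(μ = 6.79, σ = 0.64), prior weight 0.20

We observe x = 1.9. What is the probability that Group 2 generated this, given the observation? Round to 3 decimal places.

0.901

Apply Bayes' rule: the posterior for each component is proportional to its prior times its likelihood at x.
Component likelihoods at x = 1.9:
  p_1 = 9.61177e-13
  p_2 = 0.000665536
  p_3 = 0.000126154
  p_4 = 1.31177e-13
Multiply by the mixture weights:
  w_1·p_1 = 0.39 × 9.61177e-13 = 3.74859e-13
  w_2·p_2 = 0.26 × 0.000665536 = 0.000173039
  w_3·p_3 = 0.15 × 0.000126154 = 1.89231e-05
  w_4·p_4 = 0.20 × 1.31177e-13 = 2.62355e-14
Normaliser: 3.74859e-13 + 0.000173039 + 1.89231e-05 + 2.62355e-14 = 0.000191962
P(Group 2 | data) ≈ 0.901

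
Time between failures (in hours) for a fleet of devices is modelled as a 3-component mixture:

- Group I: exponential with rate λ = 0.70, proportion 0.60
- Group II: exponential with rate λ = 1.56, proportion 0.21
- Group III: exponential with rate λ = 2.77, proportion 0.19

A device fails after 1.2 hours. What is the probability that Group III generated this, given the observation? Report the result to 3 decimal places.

P(component k | x) = w_k·f_k(x) / marginal(x), where marginal(x) = Σ_j w_j·f_j(x).
Exponential densities:
  L_I = 0.302197
  L_II = 0.239953
  L_III = 0.0997436
Weight by the priors:
  w_I·L_I = 0.60 × 0.302197 = 0.181318
  w_II·L_II = 0.21 × 0.239953 = 0.05039
  w_III·L_III = 0.19 × 0.0997436 = 0.0189513
Marginal: 0.181318 + 0.05039 + 0.0189513 = 0.25066
Responsibility of Group III: 0.0189513 / 0.25066 ≈ 0.076

0.076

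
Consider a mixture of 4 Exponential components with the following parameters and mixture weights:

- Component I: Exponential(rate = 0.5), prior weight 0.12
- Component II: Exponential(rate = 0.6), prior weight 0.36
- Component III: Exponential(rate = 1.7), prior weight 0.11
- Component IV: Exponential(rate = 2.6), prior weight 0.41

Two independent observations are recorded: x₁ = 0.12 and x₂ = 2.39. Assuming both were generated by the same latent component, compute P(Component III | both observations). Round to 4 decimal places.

0.0973

The responsibility of component k is w_k f_k(x) divided by Σ_j w_j f_j(x).
Since both observations come from the same component, the likelihood for component k is f_k(x₁)·f_k(x₂).
  f_I = [0.5·e^(−0.5·0.12) = 0.5·e^(−0.0600) = 0.470882] × [0.151352] = 0.071269
  f_II = [0.6·e^(−0.6·0.12) = 0.6·e^(−0.0720) = 0.558319] × [0.143012] = 0.0798463
  f_III = [1.7·e^(−1.7·0.12) = 1.7·e^(−0.2040) = 1.38629] × [0.0292355] = 0.0405288
  f_IV = [2.6·e^(−2.6·0.12) = 2.6·e^(−0.3120) = 1.90315] × [0.00520316] = 0.00990241
Multiply by the mixture weights:
  w_I·f_I = 0.12 × 0.071269 = 0.00855228
  w_II·f_II = 0.36 × 0.0798463 = 0.0287447
  w_III·f_III = 0.11 × 0.0405288 = 0.00445816
  w_IV·f_IV = 0.41 × 0.00990241 = 0.00405999
Normaliser: 0.00855228 + 0.0287447 + 0.00445816 + 0.00405999 = 0.0458151
P(Component III | data) = 0.00445816 / 0.0458151 ≈ 0.0973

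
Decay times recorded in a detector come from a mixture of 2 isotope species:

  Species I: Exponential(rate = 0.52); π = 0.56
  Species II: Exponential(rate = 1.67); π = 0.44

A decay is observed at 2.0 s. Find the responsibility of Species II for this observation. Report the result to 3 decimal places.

Posterior ∝ prior × likelihood, so P(k | x) ∝ P(Z=k) f_k(x); normalise over all components.
Evaluate each component's likelihood at the observed value:
  p_I = 0.52·e^(−0.52·2.0) = 0.52·e^(−1.0400) = 0.183796
  p_II = 1.67·e^(−1.67·2.0) = 1.67·e^(−3.3400) = 0.0591797
Multiply by the mixture weights:
  P(Z=I)·p_I = 0.56 × 0.183796 = 0.102926
  P(Z=II)·p_II = 0.44 × 0.0591797 = 0.0260391
Denominator: 0.102926 + 0.0260391 = 0.128965
P(Species II | 2.0 s) = 0.0260391 / 0.128965 ≈ 0.202

0.202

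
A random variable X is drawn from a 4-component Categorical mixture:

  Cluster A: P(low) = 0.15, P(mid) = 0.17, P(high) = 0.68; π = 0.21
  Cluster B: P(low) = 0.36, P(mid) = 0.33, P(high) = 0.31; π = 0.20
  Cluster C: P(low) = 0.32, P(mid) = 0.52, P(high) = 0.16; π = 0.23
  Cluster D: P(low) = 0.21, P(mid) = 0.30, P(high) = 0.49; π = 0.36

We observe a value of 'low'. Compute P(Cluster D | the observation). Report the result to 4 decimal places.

0.2992

By Bayes' theorem, P(k | x) = π_k f_k(x) / Σ_j π_j f_j(x).
Categorical probabilities:
  f_A = 0.15
  f_B = 0.36
  f_C = 0.32
  f_D = 0.21
Weight by the priors:
  π_A·f_A = 0.21 × 0.15 = 0.0315
  π_B·f_B = 0.20 × 0.36 = 0.072
  π_C·f_C = 0.23 × 0.32 = 0.0736
  π_D·f_D = 0.36 × 0.21 = 0.0756
Sum: 0.0315 + 0.072 + 0.0736 + 0.0756 = 0.2527
P(Cluster D | 'low') ≈ 0.2992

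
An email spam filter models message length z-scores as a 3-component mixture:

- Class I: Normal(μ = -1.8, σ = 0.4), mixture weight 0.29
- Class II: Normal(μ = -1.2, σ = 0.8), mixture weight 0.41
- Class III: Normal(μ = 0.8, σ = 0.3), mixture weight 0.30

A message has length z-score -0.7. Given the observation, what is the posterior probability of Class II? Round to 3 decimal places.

The responsibility of component k is w_k f_k(x) divided by Σ_j w_j f_j(x).
Component likelihoods at x = -0.7:
  p_I = (1/(0.4·√(2π)))·exp(−(-0.7−-1.8)²/(2·0.4²)) = 0.997356·exp(-3.78125) = 0.0227339
  p_II = (1/(0.8·√(2π)))·exp(−(-0.7−-1.2)²/(2·0.8²)) = 0.498678·exp(-0.19531) = 0.410201
  p_III = (1/(0.3·√(2π)))·exp(−(-0.7−0.8)²/(2·0.3²)) = 1.329808·exp(-12.50000) = 4.95573e-06
Prior × likelihood for each component:
  w_I·p_I = 0.29 × 0.0227339 = 0.00659283
  w_II·p_II = 0.41 × 0.410201 = 0.168182
  w_III·p_III = 0.30 × 4.95573e-06 = 1.48672e-06
Denominator: 0.00659283 + 0.168182 + 1.48672e-06 = 0.174777
So the posterior for Class II is 0.168182 / 0.174777 ≈ 0.962.

0.962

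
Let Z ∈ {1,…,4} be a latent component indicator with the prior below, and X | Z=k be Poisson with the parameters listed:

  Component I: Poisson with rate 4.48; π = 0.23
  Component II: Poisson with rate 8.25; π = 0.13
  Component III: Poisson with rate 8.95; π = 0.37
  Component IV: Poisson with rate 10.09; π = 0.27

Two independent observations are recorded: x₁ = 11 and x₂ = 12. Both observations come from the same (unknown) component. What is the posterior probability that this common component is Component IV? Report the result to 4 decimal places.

P(component k | x) = π_k·f_k(x) / marginal(x), where marginal(x) = Σ_j π_j·f_j(x).
Since both observations come from the same component, the likelihood for component k is f_k(x₁)·f_k(x₂).
  f_I = [0.00414251] × [0.00154654] = 6.40653e-06
  f_II = [0.0788693] × [0.0542227] = 0.00427651
  f_III = [0.0959317] × [0.071549] = 0.00686382
  f_IV = [0.114714] × [0.0964552] = 0.0110647
Unnormalised posteriors:
  π_I·f_I = 0.23 × 6.40653e-06 = 1.4735e-06
  π_II·f_II = 0.13 × 0.00427651 = 0.000555946
  π_III·f_III = 0.37 × 0.00686382 = 0.00253961
  π_IV·f_IV = 0.27 × 0.0110647 = 0.00298748
Normaliser: 1.4735e-06 + 0.000555946 + 0.00253961 + 0.00298748 = 0.00608451
P(Component IV | x₁, x₂) = 0.00298748 / 0.00608451 ≈ 0.4910

0.4910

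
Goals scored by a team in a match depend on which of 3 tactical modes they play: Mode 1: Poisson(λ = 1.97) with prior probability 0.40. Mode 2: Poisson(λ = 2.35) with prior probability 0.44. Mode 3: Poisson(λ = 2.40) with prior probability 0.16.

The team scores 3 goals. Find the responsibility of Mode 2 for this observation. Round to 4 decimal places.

By Bayes' theorem, P(k | x) = P(Z=k) f_k(x) / Σ_j P(Z=j) f_j(x).
Poisson probabilities:
  p_1 = e^(−1.97)·1.97^3/3! = 0.1777
  p_2 = e^(−2.35)·2.35^3/3! = 0.206282
  p_3 = e^(−2.40)·2.40^3/3! = 0.209014
Weight by the priors:
  P(Z=1)·p_1 = 0.40 × 0.1777 = 0.07108
  P(Z=2)·p_2 = 0.44 × 0.206282 = 0.0907639
  P(Z=3)·p_3 = 0.16 × 0.209014 = 0.0334423
Sum: 0.07108 + 0.0907639 + 0.0334423 = 0.195286
P(Mode 2 | the observation) = 0.0907639 / 0.195286 ≈ 0.4648

0.4648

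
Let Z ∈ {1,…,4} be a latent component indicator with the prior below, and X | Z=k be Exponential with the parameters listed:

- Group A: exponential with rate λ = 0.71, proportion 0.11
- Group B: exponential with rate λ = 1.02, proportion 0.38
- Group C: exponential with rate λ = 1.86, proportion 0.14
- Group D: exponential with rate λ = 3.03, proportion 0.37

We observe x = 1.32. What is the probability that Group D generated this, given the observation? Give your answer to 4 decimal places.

0.1178

By Bayes' theorem, P(k | x) = π_k f_k(x) / Σ_j π_j f_j(x).
Component likelihoods at x = 1.32:
  p_A = 0.278123
  p_B = 0.265379
  p_C = 0.159674
  p_D = 0.0555186
Prior × likelihood for each component:
  π_A·p_A = 0.11 × 0.278123 = 0.0305936
  π_B·p_B = 0.38 × 0.265379 = 0.100844
  π_C·p_C = 0.14 × 0.159674 = 0.0223543
  π_D·p_D = 0.37 × 0.0555186 = 0.0205419
Normaliser: 0.0305936 + 0.100844 + 0.0223543 + 0.0205419 = 0.174334
P(Group D | x) ≈ 0.1178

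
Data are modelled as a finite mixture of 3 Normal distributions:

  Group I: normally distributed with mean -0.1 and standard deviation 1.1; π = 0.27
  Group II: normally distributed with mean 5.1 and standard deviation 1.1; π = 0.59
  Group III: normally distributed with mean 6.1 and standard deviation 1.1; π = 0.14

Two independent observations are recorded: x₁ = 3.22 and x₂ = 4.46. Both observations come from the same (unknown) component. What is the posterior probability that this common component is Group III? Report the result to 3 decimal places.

0.013

The responsibility of component k is π_k f_k(x) divided by Σ_j π_j f_j(x).
Since both observations come from the same component, the likelihood for component k is f_k(x₁)·f_k(x₂).
  f_I = [(1/(1.1·√(2π)))·exp(−(3.22−-0.1)²/(2·1.1²)) = 0.362675·exp(-4.55471) = 0.00381445] × [6.72801e-05] = 2.56637e-07
  f_II = [(1/(1.1·√(2π)))·exp(−(3.22−5.1)²/(2·1.1²)) = 0.362675·exp(-1.46050) = 0.0841845] × [0.306204] = 0.0257776
  f_III = [(1/(1.1·√(2π)))·exp(−(3.22−6.1)²/(2·1.1²)) = 0.362675·exp(-3.42744) = 0.0117761] × [0.119355] = 0.00140553
Unnormalised posteriors:
  π_I·f_I = 0.27 × 2.56637e-07 = 6.92919e-08
  π_II·f_II = 0.59 × 0.0257776 = 0.0152088
  π_III·f_III = 0.14 × 0.00140553 = 0.000196774
Denominator: 6.92919e-08 + 0.0152088 + 0.000196774 = 0.0154056
P(Group III | x₁,x₂) = 0.000196774 / 0.0154056 ≈ 0.013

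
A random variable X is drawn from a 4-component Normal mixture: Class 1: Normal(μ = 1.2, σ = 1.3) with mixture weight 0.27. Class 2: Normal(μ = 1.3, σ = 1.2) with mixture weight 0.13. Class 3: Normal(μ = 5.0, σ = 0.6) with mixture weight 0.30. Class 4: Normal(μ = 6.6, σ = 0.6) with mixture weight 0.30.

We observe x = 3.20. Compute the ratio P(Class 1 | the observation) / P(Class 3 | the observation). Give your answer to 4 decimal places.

11.4503

The posterior odds equal the prior odds times the likelihood ratio: (π_i/π_j)·(f_i(x)/f_j(x)).
Evaluate each component's likelihood at the observed value:
  L_1 = (1/(1.3·√(2π)))·exp(−(3.20−1.2)²/(2·1.3²)) = 0.306879·exp(-1.18343) = 0.0939742
  L_2 = (1/(1.2·√(2π)))·exp(−(3.20−1.3)²/(2·1.2²)) = 0.332452·exp(-1.25347) = 0.0949189
  L_3 = (1/(0.6·√(2π)))·exp(−(3.20−5.0)²/(2·0.6²)) = 0.664904·exp(-4.50000) = 0.00738641
  L_4 = (1/(0.6·√(2π)))·exp(−(3.20−6.6)²/(2·0.6²)) = 0.664904·exp(-16.05556) = 7.07815e-08
Posterior odds = (π_1·L_1) / (π_3·L_3) = (0.27·0.0939742) / (0.30·0.00738641) = 0.025373 / 0.00221592 ≈ 11.4503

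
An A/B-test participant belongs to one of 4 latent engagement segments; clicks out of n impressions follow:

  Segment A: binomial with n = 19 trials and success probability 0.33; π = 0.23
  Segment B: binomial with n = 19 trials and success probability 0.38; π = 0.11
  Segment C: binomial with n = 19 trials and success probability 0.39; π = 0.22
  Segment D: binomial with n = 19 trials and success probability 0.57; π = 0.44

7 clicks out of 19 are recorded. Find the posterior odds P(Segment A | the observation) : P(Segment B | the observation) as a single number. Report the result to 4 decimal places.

1.9754

The posterior odds equal the prior odds times the likelihood ratio: (w_i/w_j)·(f_i(x)/f_j(x)).
Evaluate each component's likelihood at the observed value:
  L_A = 0.17572
  L_B = 0.186
  L_C = 0.183543
  L_D = 0.0393616
Odds = (0.23/0.11) × (0.17572/0.186) = 2.09091 × 0.944734 ≈ 1.9754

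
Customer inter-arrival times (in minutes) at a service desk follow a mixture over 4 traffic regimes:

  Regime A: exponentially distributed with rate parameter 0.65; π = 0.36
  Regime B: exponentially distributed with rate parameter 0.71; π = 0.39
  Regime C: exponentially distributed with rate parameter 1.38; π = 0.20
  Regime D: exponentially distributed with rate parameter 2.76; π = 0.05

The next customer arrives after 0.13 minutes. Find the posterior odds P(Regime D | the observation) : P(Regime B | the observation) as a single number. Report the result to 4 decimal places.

0.3818

Only the two components matter; the odds are (P(Z=i) f_i(x)) / (P(Z=j) f_j(x)).
Exponential densities:
  L_A = 0.597332
  L_B = 0.6474
  L_C = 1.15336
  L_D = 1.9279
0.0963949 / 0.252486 ≈ 0.3818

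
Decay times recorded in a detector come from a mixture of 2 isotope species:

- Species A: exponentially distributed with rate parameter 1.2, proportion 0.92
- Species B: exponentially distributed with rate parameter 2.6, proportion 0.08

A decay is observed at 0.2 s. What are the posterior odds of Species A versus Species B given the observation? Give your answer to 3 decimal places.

Only the two components matter; the odds are (π_i f_i(x)) / (π_j f_j(x)).
Evaluate each component's likelihood at the observed value:
  f_A = 0.943953
  f_B = 1.54575
0.868437 / 0.12366 ≈ 7.023

7.023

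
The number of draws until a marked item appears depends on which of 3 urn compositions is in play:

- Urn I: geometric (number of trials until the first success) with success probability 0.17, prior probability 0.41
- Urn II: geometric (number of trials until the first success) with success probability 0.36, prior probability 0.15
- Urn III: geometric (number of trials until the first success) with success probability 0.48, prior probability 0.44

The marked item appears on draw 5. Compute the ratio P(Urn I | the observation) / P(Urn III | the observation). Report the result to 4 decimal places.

Posterior odds = (P(Z=i) f_i(x)) / (P(Z=j) f_j(x)); the normalising sum cancels.
Geometric probabilities:
  p_I = 0.17·(1−0.17)^4 = 0.17·0.474583 = 0.0806791
  p_II = 0.36·(1−0.36)^4 = 0.36·0.167772 = 0.060398
  p_III = 0.48·(1−0.48)^4 = 0.48·0.0731162 = 0.0350958
0.0330784 / 0.0154421 ≈ 2.1421

2.1421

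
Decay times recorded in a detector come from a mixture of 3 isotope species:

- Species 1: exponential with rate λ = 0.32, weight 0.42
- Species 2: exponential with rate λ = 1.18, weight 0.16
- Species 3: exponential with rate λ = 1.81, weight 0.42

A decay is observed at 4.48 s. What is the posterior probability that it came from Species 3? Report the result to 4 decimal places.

By Bayes' theorem, P(k | x) = w_k f_k(x) / Σ_j w_j f_j(x).
Exponential densities:
  f_1 = 0.32·e^(−0.32·4.48) = 0.32·e^(−1.4336) = 0.0763037
  f_2 = 1.18·e^(−1.18·4.48) = 1.18·e^(−5.2864) = 0.00597073
  f_3 = 1.81·e^(−1.81·4.48) = 1.81·e^(−8.1088) = 0.000544592
Unnormalised posteriors:
  w_1·f_1 = 0.42 × 0.0763037 = 0.0320475
  w_2·f_2 = 0.16 × 0.00597073 = 0.000955317
  w_3·f_3 = 0.42 × 0.000544592 = 0.000228729
Marginal: 0.0320475 + 0.000955317 + 0.000228729 = 0.0332316
P(Species 3 | data) ≈ 0.0069

0.0069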